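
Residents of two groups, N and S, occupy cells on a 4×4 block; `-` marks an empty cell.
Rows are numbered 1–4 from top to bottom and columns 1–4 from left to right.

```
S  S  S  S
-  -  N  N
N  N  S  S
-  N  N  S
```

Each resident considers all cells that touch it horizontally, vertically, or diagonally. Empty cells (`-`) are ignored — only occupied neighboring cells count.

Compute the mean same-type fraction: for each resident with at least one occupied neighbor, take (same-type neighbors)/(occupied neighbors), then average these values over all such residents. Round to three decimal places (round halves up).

0.561

Row 1: (1,1)S 1/1 · (1,2)S 2/3 · (1,3)S 2/4 · (1,4)S 1/3
Row 2: (2,3)N 2/7 · (2,4)N 1/5
Row 3: (3,1)N 2/2 · (3,2)N 4/5 · (3,3)S 2/7 · (3,4)S 2/5
Row 4: (4,2)N 3/4 · (4,3)N 2/5 · (4,4)S 2/3
Sum over 13 residents: 1/1 + 2/3 + 2/4 + 1/3 + 2/7 + 1/5 + 2/2 + 4/5 + 2/7 + 2/5 + 3/4 + 2/5 + 2/3 = 3061/420; mean = 3061/420 ÷ 13 = 3061/5460 = 0.560622… → 0.561.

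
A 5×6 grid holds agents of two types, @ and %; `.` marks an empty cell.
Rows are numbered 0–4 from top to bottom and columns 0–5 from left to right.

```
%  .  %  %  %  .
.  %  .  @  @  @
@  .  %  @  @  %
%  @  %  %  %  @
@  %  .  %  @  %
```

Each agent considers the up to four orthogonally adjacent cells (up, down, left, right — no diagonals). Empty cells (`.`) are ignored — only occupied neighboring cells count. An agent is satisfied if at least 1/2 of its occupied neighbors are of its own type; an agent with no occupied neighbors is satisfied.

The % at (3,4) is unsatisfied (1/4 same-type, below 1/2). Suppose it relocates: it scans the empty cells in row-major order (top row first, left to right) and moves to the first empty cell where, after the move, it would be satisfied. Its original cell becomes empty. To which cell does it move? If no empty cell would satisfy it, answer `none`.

(0,1)

Vacating (3,4). Empty cells in order:
  (0,1): 3/3 same-type → satisfied — stop here.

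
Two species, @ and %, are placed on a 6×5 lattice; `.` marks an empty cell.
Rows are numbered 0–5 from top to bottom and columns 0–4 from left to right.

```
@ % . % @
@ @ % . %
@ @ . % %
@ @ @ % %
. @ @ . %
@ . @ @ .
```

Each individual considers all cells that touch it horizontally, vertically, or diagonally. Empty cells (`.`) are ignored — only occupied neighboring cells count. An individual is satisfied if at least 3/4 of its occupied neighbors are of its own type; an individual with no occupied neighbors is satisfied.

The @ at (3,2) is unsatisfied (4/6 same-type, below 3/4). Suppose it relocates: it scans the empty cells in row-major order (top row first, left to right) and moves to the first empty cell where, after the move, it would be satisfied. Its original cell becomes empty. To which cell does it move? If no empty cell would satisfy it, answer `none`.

Vacating (3,2). Empty cells in order:
  (0,2): 1/4 same-type → still unsatisfied.
  (1,3): 1/6 same-type → still unsatisfied.
  (2,2): 3/6 same-type → still unsatisfied.
  (4,0): 4/4 same-type → satisfied — stop here.

(4,0)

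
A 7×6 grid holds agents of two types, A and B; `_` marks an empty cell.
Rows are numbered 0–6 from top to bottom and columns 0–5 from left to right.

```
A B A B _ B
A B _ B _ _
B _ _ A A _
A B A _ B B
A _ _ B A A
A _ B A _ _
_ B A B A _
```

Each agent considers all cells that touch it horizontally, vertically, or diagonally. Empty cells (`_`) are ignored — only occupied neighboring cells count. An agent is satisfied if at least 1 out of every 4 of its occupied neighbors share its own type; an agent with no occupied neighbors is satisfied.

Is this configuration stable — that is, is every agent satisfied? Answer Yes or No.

No

Row 0: (0,0)A 1/3 ok · (0,1)B 1/4 ok · (0,2)A 0/4 unhappy · (0,3)B 1/2 ok · (0,5)B 0/0 ok
Row 1: (1,0)A 1/4 ok · (1,1)B 2/5 ok · (1,3)B 1/4 ok
Row 2: (2,0)B 2/4 ok · (2,3)A 2/4 ok · (2,4)A 1/4 ok
Row 3: (3,0)A 1/3 ok · (3,1)B 1/4 ok · (3,2)A 1/3 ok · (3,4)B 2/6 ok · (3,5)B 1/4 ok
Row 4: (4,0)A 2/3 ok · (4,3)B 2/5 ok · (4,4)A 2/5 ok · (4,5)A 1/3 ok
Row 5: (5,0)A 1/2 ok · (5,2)B 3/5 ok · (5,3)A 3/6 ok
Row 6: (6,1)B 1/3 ok · (6,2)A 1/4 ok · (6,3)B 1/4 ok · (6,4)A 1/2 ok
For instance (0,2) has only 0/4 same-type neighbors, below 1/4.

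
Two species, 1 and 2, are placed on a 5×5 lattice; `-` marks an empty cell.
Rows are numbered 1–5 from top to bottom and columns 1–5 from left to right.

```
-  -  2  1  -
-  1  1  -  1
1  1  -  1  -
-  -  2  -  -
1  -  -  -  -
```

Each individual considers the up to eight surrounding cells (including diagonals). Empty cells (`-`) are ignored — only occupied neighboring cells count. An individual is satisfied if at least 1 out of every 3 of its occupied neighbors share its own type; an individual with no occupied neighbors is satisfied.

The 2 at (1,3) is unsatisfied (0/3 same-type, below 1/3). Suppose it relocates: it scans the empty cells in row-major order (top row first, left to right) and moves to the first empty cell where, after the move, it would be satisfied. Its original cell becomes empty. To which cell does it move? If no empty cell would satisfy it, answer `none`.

Vacating (1,3). Empty cells in order:
  (1,1): 0/1 same-type → still unsatisfied.
  (1,2): 0/2 same-type → still unsatisfied.
  (1,5): 0/2 same-type → still unsatisfied.
  (2,1): 0/3 same-type → still unsatisfied.
  (2,4): 0/4 same-type → still unsatisfied.
  (3,3): 1/5 same-type → still unsatisfied.
  (3,5): 0/2 same-type → still unsatisfied.
  (4,1): 0/3 same-type → still unsatisfied.
  (4,2): 1/4 same-type → still unsatisfied.
  (4,4): 1/2 same-type → satisfied — stop here.

(4,4)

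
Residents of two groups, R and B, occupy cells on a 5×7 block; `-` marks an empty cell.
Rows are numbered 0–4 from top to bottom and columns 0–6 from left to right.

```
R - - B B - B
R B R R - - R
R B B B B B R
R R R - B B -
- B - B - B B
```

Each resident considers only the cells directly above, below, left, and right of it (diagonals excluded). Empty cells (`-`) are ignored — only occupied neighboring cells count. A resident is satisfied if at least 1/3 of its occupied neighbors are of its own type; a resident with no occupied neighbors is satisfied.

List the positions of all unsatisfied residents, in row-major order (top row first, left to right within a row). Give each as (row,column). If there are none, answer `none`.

Row 0: (0,0)R 1/1 ✓ · (0,3)B 1/2 ✓ · (0,4)B 1/1 ✓ · (0,6)B 0/1 ✗
Row 1: (1,0)R 2/3 ✓ · (1,1)B 1/3 ✓ · (1,2)R 1/3 ✓ · (1,3)R 1/3 ✓ · (1,6)R 1/2 ✓
Row 2: (2,0)R 2/3 ✓ · (2,1)B 2/4 ✓ · (2,2)B 2/4 ✓ · (2,3)B 2/3 ✓ · (2,4)B 3/3 ✓ · (2,5)B 2/3 ✓ · (2,6)R 1/2 ✓
Row 3: (3,0)R 2/2 ✓ · (3,1)R 2/4 ✓ · (3,2)R 1/2 ✓ · (3,4)B 2/2 ✓ · (3,5)B 3/3 ✓
Row 4: (4,1)B 0/1 ✗ · (4,3)B 0/0 ✓ · (4,5)B 2/2 ✓ · (4,6)B 1/1 ✓

(0,6), (4,1)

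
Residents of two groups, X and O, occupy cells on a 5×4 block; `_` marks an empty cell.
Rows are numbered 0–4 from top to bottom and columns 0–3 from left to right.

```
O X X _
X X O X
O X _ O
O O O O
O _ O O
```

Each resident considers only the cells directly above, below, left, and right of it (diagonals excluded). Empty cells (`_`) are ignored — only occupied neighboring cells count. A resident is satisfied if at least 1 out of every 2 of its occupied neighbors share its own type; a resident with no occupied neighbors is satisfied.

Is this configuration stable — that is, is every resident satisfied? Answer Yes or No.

No

(0,0)O 0/2 unhappy
(0,1)X 2/3 ok
(0,2)X 1/2 ok
(1,0)X 1/3 unhappy
(1,1)X 3/4 ok
(1,2)O 0/3 unhappy
(1,3)X 0/2 unhappy
(2,0)O 1/3 unhappy
(2,1)X 1/3 unhappy
(2,3)O 1/2 ok
(3,0)O 3/3 ok
(3,1)O 2/3 ok
(3,2)O 3/3 ok
(3,3)O 3/3 ok
(4,0)O 1/1 ok
(4,2)O 2/2 ok
(4,3)O 2/2 ok
For instance (0,0) has only 0/2 same-type neighbors, below 1/2.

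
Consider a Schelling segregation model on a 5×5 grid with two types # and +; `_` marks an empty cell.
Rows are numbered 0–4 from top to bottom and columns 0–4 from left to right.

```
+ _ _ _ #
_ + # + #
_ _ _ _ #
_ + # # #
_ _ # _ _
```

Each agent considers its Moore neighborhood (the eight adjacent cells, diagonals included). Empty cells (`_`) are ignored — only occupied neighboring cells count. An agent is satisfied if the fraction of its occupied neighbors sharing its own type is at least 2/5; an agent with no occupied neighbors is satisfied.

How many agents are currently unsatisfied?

3

Row 0: (0,0)+ 1/1 ✓ · (0,4)# 1/2 ✓
Row 1: (1,1)+ 1/2 ✓ · (1,2)# 0/2 ✗ · (1,3)+ 0/4 ✗ · (1,4)# 2/3 ✓
Row 2: (2,4)# 3/4 ✓
Row 3: (3,1)+ 0/2 ✗ · (3,2)# 2/3 ✓ · (3,3)# 4/4 ✓ · (3,4)# 2/2 ✓
Row 4: (4,2)# 2/3 ✓
Unsatisfied: (1,2), (1,3), (3,1) — 3 in total.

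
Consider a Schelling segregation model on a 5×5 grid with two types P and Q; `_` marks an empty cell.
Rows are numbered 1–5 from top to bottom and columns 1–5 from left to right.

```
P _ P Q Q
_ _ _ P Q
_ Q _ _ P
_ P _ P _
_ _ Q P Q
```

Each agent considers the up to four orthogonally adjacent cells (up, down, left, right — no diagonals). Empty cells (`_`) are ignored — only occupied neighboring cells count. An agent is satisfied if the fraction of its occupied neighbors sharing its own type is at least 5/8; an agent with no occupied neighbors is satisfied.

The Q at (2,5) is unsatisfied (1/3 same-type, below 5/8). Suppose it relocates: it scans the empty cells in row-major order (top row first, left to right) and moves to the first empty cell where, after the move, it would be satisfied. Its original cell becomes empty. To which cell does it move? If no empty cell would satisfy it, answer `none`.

Vacating (2,5). Empty cells in order:
  (1,2): 0/2 same-type → still unsatisfied.
  (2,1): 0/1 same-type → still unsatisfied.
  (2,2): 1/1 same-type → satisfied — stop here.

(2,2)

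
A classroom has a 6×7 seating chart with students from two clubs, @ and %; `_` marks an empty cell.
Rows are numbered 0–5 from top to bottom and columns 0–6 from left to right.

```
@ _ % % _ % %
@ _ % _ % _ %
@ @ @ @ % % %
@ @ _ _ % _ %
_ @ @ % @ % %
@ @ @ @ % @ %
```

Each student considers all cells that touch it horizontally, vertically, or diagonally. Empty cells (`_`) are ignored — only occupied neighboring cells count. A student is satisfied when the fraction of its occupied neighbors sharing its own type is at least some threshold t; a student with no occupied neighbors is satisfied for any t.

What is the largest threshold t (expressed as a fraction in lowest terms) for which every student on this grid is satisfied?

Row 0: (0,0)@ 1/1 · (0,2)% 2/2 · (0,3)% 3/3 · (0,5)% 3/3 · (0,6)% 2/2
Row 1: (1,0)@ 3/3 · (1,2)% 2/5 · (1,4)% 4/5 · (1,6)% 4/4
Row 2: (2,0)@ 4/4 · (2,1)@ 5/6 · (2,2)@ 3/4 · (2,3)@ 1/5 · (2,4)% 3/4 · (2,5)% 6/6 · (2,6)% 3/3
Row 3: (3,0)@ 4/4 · (3,1)@ 6/6 · (3,4)% 4/6 · (3,6)% 4/4
Row 4: (4,1)@ 6/6 · (4,2)@ 5/6 · (4,3)% 2/6 · (4,4)@ 2/6 · (4,5)% 5/7 · (4,6)% 3/4
Row 5: (5,0)@ 2/2 · (5,1)@ 4/4 · (5,2)@ 4/5 · (5,3)@ 3/5 · (5,4)% 2/5 · (5,5)@ 1/5 · (5,6)% 2/3
The smallest same-type fraction is 1/5 at (2,3), which reduces to 1/5. Any threshold above that leaves this student unsatisfied.

1/5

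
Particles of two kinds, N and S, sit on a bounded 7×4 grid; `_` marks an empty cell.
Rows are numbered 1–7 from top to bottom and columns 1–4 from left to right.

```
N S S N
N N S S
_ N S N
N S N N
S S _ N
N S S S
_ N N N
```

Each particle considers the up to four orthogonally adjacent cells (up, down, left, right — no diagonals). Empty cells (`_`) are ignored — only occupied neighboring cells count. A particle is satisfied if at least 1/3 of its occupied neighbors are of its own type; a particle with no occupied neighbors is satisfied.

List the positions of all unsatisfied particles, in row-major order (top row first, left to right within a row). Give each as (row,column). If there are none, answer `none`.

Row 1: (1,1)N 1/2 ✓ · (1,2)S 1/3 ✓ · (1,3)S 2/3 ✓ · (1,4)N 0/2 ✗
Row 2: (2,1)N 2/2 ✓ · (2,2)N 2/4 ✓ · (2,3)S 3/4 ✓ · (2,4)S 1/3 ✓
Row 3: (3,2)N 1/3 ✓ · (3,3)S 1/4 ✗ · (3,4)N 1/3 ✓
Row 4: (4,1)N 0/2 ✗ · (4,2)S 1/4 ✗ · (4,3)N 1/3 ✓ · (4,4)N 3/3 ✓
Row 5: (5,1)S 1/3 ✓ · (5,2)S 3/3 ✓ · (5,4)N 1/2 ✓
Row 6: (6,1)N 0/2 ✗ · (6,2)S 2/4 ✓ · (6,3)S 2/3 ✓ · (6,4)S 1/3 ✓
Row 7: (7,2)N 1/2 ✓ · (7,3)N 2/3 ✓ · (7,4)N 1/2 ✓

(1,4), (3,3), (4,1), (4,2), (6,1)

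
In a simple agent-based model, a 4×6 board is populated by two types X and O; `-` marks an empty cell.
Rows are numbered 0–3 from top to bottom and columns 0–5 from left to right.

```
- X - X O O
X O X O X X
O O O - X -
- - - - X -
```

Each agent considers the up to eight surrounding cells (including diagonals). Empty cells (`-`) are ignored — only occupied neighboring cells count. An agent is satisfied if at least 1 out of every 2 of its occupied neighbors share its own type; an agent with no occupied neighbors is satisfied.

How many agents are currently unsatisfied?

Row 0: (0,1)X 2/3 ok · (0,3)X 2/4 ok · (0,4)O 2/5 unhappy · (0,5)O 1/3 unhappy
Row 1: (1,0)X 1/4 unhappy · (1,1)O 3/6 ok · (1,2)X 2/6 unhappy · (1,3)O 2/6 unhappy · (1,4)X 3/6 ok · (1,5)X 2/4 ok
Row 2: (2,0)O 2/3 ok · (2,1)O 3/5 ok · (2,2)O 3/4 ok · (2,4)X 3/4 ok
Row 3: (3,4)X 1/1 ok
Unsatisfied: (0,4), (0,5), (1,0), (1,2), (1,3) — 5 in total.

5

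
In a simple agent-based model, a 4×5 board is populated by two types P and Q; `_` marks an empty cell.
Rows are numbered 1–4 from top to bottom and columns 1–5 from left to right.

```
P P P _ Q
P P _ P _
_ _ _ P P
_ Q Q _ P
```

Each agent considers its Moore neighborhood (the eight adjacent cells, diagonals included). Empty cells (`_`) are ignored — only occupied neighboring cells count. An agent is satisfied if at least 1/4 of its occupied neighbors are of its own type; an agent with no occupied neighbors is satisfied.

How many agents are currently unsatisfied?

Row 1: (1,1)P 3/3 ok · (1,2)P 4/4 ok · (1,3)P 3/3 ok · (1,5)Q 0/1 unhappy
Row 2: (2,1)P 3/3 ok · (2,2)P 4/4 ok · (2,4)P 3/4 ok
Row 3: (3,4)P 3/4 ok · (3,5)P 3/3 ok
Row 4: (4,2)Q 1/1 ok · (4,3)Q 1/2 ok · (4,5)P 2/2 ok
Unsatisfied: (1,5) — 1 in total.

1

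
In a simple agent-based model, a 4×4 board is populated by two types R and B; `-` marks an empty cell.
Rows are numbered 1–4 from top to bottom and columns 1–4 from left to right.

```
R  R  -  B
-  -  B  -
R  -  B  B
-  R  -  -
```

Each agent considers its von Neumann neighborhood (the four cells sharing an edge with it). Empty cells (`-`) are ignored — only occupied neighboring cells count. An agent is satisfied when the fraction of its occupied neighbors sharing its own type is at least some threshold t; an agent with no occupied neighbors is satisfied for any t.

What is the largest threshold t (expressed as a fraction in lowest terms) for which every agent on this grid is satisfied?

1/1

(1,1)R 1/1
(1,2)R 1/1
(1,4)B — no occupied neighbors
(2,3)B 1/1
(3,1)R — no occupied neighbors
(3,3)B 2/2
(3,4)B 1/1
(4,2)R — no occupied neighbors
The smallest same-type fraction is 1/1 at (1,1), which reduces to 1/1. Any threshold above that leaves this agent unsatisfied.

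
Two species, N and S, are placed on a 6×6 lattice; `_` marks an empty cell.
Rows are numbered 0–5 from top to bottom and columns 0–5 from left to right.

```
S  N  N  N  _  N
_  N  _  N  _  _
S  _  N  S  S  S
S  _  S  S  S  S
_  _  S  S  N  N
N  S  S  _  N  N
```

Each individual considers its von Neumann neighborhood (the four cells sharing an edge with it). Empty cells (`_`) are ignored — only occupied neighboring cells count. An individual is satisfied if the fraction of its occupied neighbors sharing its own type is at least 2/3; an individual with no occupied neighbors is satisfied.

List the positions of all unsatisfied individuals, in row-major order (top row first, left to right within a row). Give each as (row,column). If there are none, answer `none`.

(0,0)S 0/1 not
(0,1)N 2/3 satisfied
(0,2)N 2/2 satisfied
(0,3)N 2/2 satisfied
(0,5)N 0/0 satisfied
(1,1)N 1/1 satisfied
(1,3)N 1/2 not
(2,0)S 1/1 satisfied
(2,2)N 0/2 not
(2,3)S 2/4 not
(2,4)S 3/3 satisfied
(2,5)S 2/2 satisfied
(3,0)S 1/1 satisfied
(3,2)S 2/3 satisfied
(3,3)S 4/4 satisfied
(3,4)S 3/4 satisfied
(3,5)S 2/3 satisfied
(4,2)S 3/3 satisfied
(4,3)S 2/3 satisfied
(4,4)N 2/4 not
(4,5)N 2/3 satisfied
(5,0)N 0/1 not
(5,1)S 1/2 not
(5,2)S 2/2 satisfied
(5,4)N 2/2 satisfied
(5,5)N 2/2 satisfied

(0,0), (1,3), (2,2), (2,3), (4,4), (5,0), (5,1)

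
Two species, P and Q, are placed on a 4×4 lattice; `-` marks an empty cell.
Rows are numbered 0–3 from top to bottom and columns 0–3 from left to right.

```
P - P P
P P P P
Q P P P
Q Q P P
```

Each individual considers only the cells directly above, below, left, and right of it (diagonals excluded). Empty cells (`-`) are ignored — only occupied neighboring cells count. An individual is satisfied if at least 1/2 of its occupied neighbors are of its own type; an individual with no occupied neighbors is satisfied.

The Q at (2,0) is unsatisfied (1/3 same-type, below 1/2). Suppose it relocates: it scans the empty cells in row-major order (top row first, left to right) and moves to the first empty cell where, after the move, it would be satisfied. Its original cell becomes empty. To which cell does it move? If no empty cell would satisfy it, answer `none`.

none

Vacating (2,0). Empty cells in order:
  (0,1): 0/3 same-type → still unsatisfied.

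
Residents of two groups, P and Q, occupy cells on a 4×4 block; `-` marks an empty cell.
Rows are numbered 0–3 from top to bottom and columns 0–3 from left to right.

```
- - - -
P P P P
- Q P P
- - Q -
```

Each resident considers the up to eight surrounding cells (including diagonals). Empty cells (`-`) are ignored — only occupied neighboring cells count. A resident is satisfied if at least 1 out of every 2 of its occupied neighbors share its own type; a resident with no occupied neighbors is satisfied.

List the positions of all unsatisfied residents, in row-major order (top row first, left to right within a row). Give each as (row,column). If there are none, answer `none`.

(1,0)P 1/2 satisfied
(1,1)P 3/4 satisfied
(1,2)P 4/5 satisfied
(1,3)P 3/3 satisfied
(2,1)Q 1/5 not
(2,2)P 4/6 satisfied
(2,3)P 3/4 satisfied
(3,2)Q 1/3 not

(2,1), (3,2)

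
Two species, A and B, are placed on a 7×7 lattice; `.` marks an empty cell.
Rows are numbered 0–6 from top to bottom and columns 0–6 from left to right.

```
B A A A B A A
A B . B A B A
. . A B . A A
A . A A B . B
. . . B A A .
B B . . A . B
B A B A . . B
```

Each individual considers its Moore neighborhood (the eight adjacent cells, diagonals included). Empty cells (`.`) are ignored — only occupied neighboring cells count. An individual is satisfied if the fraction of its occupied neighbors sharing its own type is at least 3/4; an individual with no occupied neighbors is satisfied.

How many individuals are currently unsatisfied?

29

Row 0: (0,0)B 1/3 not · (0,1)A 2/4 not · (0,2)A 2/4 not · (0,3)A 2/4 not · (0,4)B 2/5 not · (0,5)A 3/5 not · (0,6)A 2/3 not
Row 1: (1,0)A 1/3 not · (1,1)B 1/5 not · (1,3)B 2/6 not · (1,4)A 3/7 not · (1,5)B 1/7 not · (1,6)A 4/5 satisfied
Row 2: (2,2)A 2/5 not · (2,3)B 2/6 not · (2,5)A 3/6 not · (2,6)A 2/4 not
Row 3: (3,0)A 0/0 satisfied · (3,2)A 2/4 not · (3,3)A 3/6 not · (3,4)B 2/6 not · (3,6)B 0/3 not
Row 4: (4,3)B 1/5 not · (4,4)A 3/5 not · (4,5)A 2/5 not
Row 5: (5,0)B 2/3 not · (5,1)B 3/4 satisfied · (5,4)A 3/4 satisfied · (5,6)B 1/2 not
Row 6: (6,0)B 2/3 not · (6,1)A 0/4 not · (6,2)B 1/3 not · (6,3)A 1/2 not · (6,6)B 1/1 satisfied
Unsatisfied: (0,0), (0,1), (0,2), (0,3), (0,4), (0,5), (0,6), (1,0), (1,1), (1,3), (1,4), (1,5), (2,2), (2,3), (2,5), (2,6), (3,2), (3,3), (3,4), (3,6), (4,3), (4,4), (4,5), (5,0), (5,6), (6,0), (6,1), (6,2), (6,3) — 29 in total.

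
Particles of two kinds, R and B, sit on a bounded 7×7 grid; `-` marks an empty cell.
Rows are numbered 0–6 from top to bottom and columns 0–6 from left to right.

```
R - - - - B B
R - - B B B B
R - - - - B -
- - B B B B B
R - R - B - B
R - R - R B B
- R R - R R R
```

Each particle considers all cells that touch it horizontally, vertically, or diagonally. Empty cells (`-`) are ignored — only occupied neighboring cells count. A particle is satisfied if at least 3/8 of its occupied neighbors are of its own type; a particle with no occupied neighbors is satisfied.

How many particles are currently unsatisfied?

(0,0)R 1/1 satisfied
(0,5)B 4/4 satisfied
(0,6)B 3/3 satisfied
(1,0)R 2/2 satisfied
(1,3)B 1/1 satisfied
(1,4)B 4/4 satisfied
(1,5)B 5/5 satisfied
(1,6)B 4/4 satisfied
(2,0)R 1/1 satisfied
(2,5)B 6/6 satisfied
(3,2)B 1/2 satisfied
(3,3)B 3/4 satisfied
(3,4)B 4/4 satisfied
(3,5)B 5/5 satisfied
(3,6)B 3/3 satisfied
(4,0)R 1/1 satisfied
(4,2)R 1/3 not
(4,4)B 4/5 satisfied
(4,6)B 4/4 satisfied
(5,0)R 2/2 satisfied
(5,2)R 3/3 satisfied
(5,4)R 2/4 satisfied
(5,5)B 3/7 satisfied
(5,6)B 2/4 satisfied
(6,1)R 3/3 satisfied
(6,2)R 2/2 satisfied
(6,4)R 2/3 satisfied
(6,5)R 3/5 satisfied
(6,6)R 1/3 not
Unsatisfied: (4,2), (6,6) — 2 in total.

2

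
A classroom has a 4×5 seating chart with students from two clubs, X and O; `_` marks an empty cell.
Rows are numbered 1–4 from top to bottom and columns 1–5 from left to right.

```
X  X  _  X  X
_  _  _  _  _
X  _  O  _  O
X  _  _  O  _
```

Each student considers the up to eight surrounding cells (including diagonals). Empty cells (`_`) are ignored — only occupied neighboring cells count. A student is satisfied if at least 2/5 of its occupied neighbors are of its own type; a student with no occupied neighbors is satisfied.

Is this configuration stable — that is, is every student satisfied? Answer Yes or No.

Row 1: (1,1)X 1/1 ok · (1,2)X 1/1 ok · (1,4)X 1/1 ok · (1,5)X 1/1 ok
Row 3: (3,1)X 1/1 ok · (3,3)O 1/1 ok · (3,5)O 1/1 ok
Row 4: (4,1)X 1/1 ok · (4,4)O 2/2 ok
All meet the threshold, so the configuration is stable.

Yes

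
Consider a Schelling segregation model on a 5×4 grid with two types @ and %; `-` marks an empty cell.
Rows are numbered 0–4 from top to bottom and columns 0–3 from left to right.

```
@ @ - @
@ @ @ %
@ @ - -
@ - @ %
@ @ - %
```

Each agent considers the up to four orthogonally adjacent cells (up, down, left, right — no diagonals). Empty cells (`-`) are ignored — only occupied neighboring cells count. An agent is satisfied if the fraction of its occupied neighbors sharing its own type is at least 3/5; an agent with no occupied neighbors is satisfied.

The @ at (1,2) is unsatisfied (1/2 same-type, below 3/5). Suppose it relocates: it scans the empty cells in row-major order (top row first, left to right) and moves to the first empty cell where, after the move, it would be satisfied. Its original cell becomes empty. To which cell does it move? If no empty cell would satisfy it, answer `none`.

Vacating (1,2). Empty cells in order:
  (0,2): 2/2 same-type → satisfied — stop here.

(0,2)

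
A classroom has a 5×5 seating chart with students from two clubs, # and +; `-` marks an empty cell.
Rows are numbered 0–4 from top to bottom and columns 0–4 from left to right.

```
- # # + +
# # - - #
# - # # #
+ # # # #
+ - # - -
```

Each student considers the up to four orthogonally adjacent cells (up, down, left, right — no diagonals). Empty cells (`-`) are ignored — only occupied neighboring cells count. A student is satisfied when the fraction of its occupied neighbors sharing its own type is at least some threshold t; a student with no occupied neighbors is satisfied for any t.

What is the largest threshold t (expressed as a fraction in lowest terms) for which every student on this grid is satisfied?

1/3

Row 0: (0,1)# 2/2 · (0,2)# 1/2 · (0,3)+ 1/2 · (0,4)+ 1/2
Row 1: (1,0)# 2/2 · (1,1)# 2/2 · (1,4)# 1/2
Row 2: (2,0)# 1/2 · (2,2)# 2/2 · (2,3)# 3/3 · (2,4)# 3/3
Row 3: (3,0)+ 1/3 · (3,1)# 1/2 · (3,2)# 4/4 · (3,3)# 3/3 · (3,4)# 2/2
Row 4: (4,0)+ 1/1 · (4,2)# 1/1
The smallest same-type fraction is 1/3 at (3,0), which reduces to 1/3. Any threshold above that leaves this student unsatisfied.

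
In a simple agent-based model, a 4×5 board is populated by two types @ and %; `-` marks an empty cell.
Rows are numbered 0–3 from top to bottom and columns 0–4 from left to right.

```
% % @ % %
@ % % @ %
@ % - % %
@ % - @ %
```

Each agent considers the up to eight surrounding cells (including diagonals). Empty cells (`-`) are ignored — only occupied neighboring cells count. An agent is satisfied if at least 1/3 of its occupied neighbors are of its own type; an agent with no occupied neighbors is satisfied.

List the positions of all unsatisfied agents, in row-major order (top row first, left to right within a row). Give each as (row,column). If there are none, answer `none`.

(0,2), (1,0), (1,3), (3,3)

Row 0: (0,0)% 2/3 ok · (0,1)% 3/5 ok · (0,2)@ 1/5 unhappy · (0,3)% 3/5 ok · (0,4)% 2/3 ok
Row 1: (1,0)@ 1/5 unhappy · (1,1)% 4/7 ok · (1,2)% 5/7 ok · (1,3)@ 1/7 unhappy · (1,4)% 4/5 ok
Row 2: (2,0)@ 2/5 ok · (2,1)% 3/6 ok · (2,3)% 4/6 ok · (2,4)% 3/5 ok
Row 3: (3,0)@ 1/3 ok · (3,1)% 1/3 ok · (3,3)@ 0/3 unhappy · (3,4)% 2/3 ok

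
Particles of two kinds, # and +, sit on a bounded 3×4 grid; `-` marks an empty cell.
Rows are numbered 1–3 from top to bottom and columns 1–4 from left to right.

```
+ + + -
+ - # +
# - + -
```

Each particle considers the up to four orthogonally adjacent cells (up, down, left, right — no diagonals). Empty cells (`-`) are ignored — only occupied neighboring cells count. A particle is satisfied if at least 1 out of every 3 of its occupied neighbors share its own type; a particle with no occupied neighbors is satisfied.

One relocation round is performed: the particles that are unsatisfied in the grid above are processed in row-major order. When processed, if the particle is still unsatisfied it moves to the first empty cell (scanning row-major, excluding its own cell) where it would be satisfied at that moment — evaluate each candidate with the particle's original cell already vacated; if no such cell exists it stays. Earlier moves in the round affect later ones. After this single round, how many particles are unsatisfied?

0

Initially unsatisfied (in order): (2,3), (2,4), (3,1), (3,3).
  (2,3) → (3,2).
  (2,4): now satisfied by earlier moves; stays.
  (3,1): now satisfied by earlier moves; stays.
  (3,3) → (1,4).
Resulting grid:
+ + + +
+ - - +
# # - -
All satisfied now.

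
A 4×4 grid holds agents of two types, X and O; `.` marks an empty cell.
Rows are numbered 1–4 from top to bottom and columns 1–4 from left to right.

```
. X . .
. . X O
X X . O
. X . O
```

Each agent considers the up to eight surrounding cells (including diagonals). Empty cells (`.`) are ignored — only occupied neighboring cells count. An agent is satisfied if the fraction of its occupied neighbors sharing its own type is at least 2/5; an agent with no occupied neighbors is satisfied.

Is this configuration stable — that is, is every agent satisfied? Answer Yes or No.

Yes

Row 1: (1,2)X 1/1 ✓
Row 2: (2,3)X 2/4 ✓ · (2,4)O 1/2 ✓
Row 3: (3,1)X 2/2 ✓ · (3,2)X 3/3 ✓ · (3,4)O 2/3 ✓
Row 4: (4,2)X 2/2 ✓ · (4,4)O 1/1 ✓
All meet the threshold, so the configuration is stable.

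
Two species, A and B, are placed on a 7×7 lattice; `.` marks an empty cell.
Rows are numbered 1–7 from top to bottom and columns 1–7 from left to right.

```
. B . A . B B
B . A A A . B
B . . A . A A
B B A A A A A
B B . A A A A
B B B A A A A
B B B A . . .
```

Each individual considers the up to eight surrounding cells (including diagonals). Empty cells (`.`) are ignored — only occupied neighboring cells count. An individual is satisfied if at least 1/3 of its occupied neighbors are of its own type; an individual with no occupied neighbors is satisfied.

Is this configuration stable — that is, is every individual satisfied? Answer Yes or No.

(1,2)B 1/2 ok
(1,4)A 3/3 ok
(1,6)B 2/3 ok
(1,7)B 2/2 ok
(2,1)B 2/2 ok
(2,3)A 3/4 ok
(2,4)A 4/4 ok
(2,5)A 4/5 ok
(2,7)B 2/4 ok
(3,1)B 3/3 ok
(3,4)A 6/6 ok
(3,6)A 5/6 ok
(3,7)A 3/4 ok
(4,1)B 4/4 ok
(4,2)B 4/5 ok
(4,3)A 3/5 ok
(4,4)A 5/5 ok
(4,5)A 7/7 ok
(4,6)A 7/7 ok
(4,7)A 5/5 ok
(5,1)B 5/5 ok
(5,2)B 6/7 ok
(5,4)A 6/7 ok
(5,5)A 8/8 ok
(5,6)A 8/8 ok
(5,7)A 5/5 ok
(6,1)B 5/5 ok
(6,2)B 7/7 ok
(6,3)B 4/7 ok
(6,4)A 4/6 ok
(6,5)A 6/6 ok
(6,6)A 5/5 ok
(6,7)A 3/3 ok
(7,1)B 3/3 ok
(7,2)B 5/5 ok
(7,3)B 3/5 ok
(7,4)A 2/4 ok
All meet the threshold, so the configuration is stable.

Yes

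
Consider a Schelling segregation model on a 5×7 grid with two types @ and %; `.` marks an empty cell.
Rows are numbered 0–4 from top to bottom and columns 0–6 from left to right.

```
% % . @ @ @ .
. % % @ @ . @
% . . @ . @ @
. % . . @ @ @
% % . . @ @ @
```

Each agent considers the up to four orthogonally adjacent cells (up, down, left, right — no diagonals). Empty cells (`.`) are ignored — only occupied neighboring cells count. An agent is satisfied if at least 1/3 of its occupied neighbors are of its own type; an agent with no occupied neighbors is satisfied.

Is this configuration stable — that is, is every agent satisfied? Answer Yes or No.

Row 0: (0,0)% 1/1 ✓ · (0,1)% 2/2 ✓ · (0,3)@ 2/2 ✓ · (0,4)@ 3/3 ✓ · (0,5)@ 1/1 ✓
Row 1: (1,1)% 2/2 ✓ · (1,2)% 1/2 ✓ · (1,3)@ 3/4 ✓ · (1,4)@ 2/2 ✓ · (1,6)@ 1/1 ✓
Row 2: (2,0)% 0/0 ✓ · (2,3)@ 1/1 ✓ · (2,5)@ 2/2 ✓ · (2,6)@ 3/3 ✓
Row 3: (3,1)% 1/1 ✓ · (3,4)@ 2/2 ✓ · (3,5)@ 4/4 ✓ · (3,6)@ 3/3 ✓
Row 4: (4,0)% 1/1 ✓ · (4,1)% 2/2 ✓ · (4,4)@ 2/2 ✓ · (4,5)@ 3/3 ✓ · (4,6)@ 2/2 ✓
All meet the threshold, so the configuration is stable.

Yes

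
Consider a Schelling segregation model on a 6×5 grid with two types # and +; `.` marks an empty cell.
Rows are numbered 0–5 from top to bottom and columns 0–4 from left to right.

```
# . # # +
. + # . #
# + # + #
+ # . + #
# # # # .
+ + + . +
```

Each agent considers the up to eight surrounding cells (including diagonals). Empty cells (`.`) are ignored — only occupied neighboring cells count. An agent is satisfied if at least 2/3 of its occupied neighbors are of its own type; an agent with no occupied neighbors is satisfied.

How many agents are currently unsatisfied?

(0,0)# 0/1 unhappy
(0,2)# 2/3 ok
(0,3)# 3/4 ok
(0,4)+ 0/2 unhappy
(1,1)+ 1/6 unhappy
(1,2)# 3/6 unhappy
(1,4)# 2/4 unhappy
(2,0)# 1/4 unhappy
(2,1)+ 2/6 unhappy
(2,2)# 2/6 unhappy
(2,3)+ 1/6 unhappy
(2,4)# 2/4 unhappy
(3,0)+ 1/5 unhappy
(3,1)# 5/7 ok
(3,3)+ 1/6 unhappy
(3,4)# 2/4 unhappy
(4,0)# 2/5 unhappy
(4,1)# 3/7 unhappy
(4,2)# 3/6 unhappy
(4,3)# 2/5 unhappy
(5,0)+ 1/3 unhappy
(5,1)+ 2/5 unhappy
(5,2)+ 1/4 unhappy
(5,4)+ 0/1 unhappy
Unsatisfied: (0,0), (0,4), (1,1), (1,2), (1,4), (2,0), (2,1), (2,2), (2,3), (2,4), (3,0), (3,3), (3,4), (4,0), (4,1), (4,2), (4,3), (5,0), (5,1), (5,2), (5,4) — 21 in total.

21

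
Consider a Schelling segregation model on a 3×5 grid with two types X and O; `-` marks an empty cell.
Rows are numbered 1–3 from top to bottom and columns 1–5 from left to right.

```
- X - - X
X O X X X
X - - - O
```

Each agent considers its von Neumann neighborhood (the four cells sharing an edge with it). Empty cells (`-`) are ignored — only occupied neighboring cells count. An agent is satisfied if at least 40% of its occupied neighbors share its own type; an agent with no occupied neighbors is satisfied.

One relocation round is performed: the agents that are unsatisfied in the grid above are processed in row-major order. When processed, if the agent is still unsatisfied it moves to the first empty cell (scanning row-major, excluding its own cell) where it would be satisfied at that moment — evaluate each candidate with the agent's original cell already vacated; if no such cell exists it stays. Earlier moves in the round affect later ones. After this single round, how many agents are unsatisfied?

0

Initially unsatisfied (in order): (1,2), (2,2), (3,5).
  (1,2) → (1,1).
  (2,2) → (3,4).
  (3,5): now satisfied by earlier moves; stays.
Resulting grid:
X - - - X
X - X X X
X - - O O
All satisfied now.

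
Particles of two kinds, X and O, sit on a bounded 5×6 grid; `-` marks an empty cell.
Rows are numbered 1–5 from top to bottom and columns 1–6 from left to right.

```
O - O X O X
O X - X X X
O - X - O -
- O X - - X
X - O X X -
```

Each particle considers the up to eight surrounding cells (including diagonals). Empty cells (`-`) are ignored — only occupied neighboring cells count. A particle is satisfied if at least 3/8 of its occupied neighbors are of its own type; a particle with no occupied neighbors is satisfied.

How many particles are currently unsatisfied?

6

Row 1: (1,1)O 1/2 ✓ · (1,3)O 0/3 ✗ · (1,4)X 2/4 ✓ · (1,5)O 0/5 ✗ · (1,6)X 2/3 ✓
Row 2: (2,1)O 2/3 ✓ · (2,2)X 1/5 ✗ · (2,4)X 3/6 ✓ · (2,5)X 4/6 ✓ · (2,6)X 2/4 ✓
Row 3: (3,1)O 2/3 ✓ · (3,3)X 3/4 ✓ · (3,5)O 0/4 ✗
Row 4: (4,2)O 2/5 ✓ · (4,3)X 2/4 ✓ · (4,6)X 1/2 ✓
Row 5: (5,1)X 0/1 ✗ · (5,3)O 1/3 ✗ · (5,4)X 2/3 ✓ · (5,5)X 2/2 ✓
Unsatisfied: (1,3), (1,5), (2,2), (3,5), (5,1), (5,3) — 6 in total.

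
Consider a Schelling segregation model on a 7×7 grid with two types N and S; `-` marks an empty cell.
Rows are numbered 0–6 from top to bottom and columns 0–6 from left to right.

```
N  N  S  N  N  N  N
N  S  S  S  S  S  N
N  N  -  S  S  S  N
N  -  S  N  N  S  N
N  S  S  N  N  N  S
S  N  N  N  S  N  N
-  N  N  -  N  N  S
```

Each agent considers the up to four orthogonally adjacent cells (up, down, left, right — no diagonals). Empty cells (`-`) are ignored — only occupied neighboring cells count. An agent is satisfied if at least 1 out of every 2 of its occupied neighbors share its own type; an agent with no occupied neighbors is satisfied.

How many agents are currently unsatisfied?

13

(0,0)N 2/2 ✓
(0,1)N 1/3 ✗
(0,2)S 1/3 ✗
(0,3)N 1/3 ✗
(0,4)N 2/3 ✓
(0,5)N 2/3 ✓
(0,6)N 2/2 ✓
(1,0)N 2/3 ✓
(1,1)S 1/4 ✗
(1,2)S 3/3 ✓
(1,3)S 3/4 ✓
(1,4)S 3/4 ✓
(1,5)S 2/4 ✓
(1,6)N 2/3 ✓
(2,0)N 3/3 ✓
(2,1)N 1/2 ✓
(2,3)S 2/3 ✓
(2,4)S 3/4 ✓
(2,5)S 3/4 ✓
(2,6)N 2/3 ✓
(3,0)N 2/2 ✓
(3,2)S 1/2 ✓
(3,3)N 2/4 ✓
(3,4)N 2/4 ✓
(3,5)S 1/4 ✗
(3,6)N 1/3 ✗
(4,0)N 1/3 ✗
(4,1)S 1/3 ✗
(4,2)S 2/4 ✓
(4,3)N 3/4 ✓
(4,4)N 3/4 ✓
(4,5)N 2/4 ✓
(4,6)S 0/3 ✗
(5,0)S 0/2 ✗
(5,1)N 2/4 ✓
(5,2)N 3/4 ✓
(5,3)N 2/3 ✓
(5,4)S 0/4 ✗
(5,5)N 3/4 ✓
(5,6)N 1/3 ✗
(6,1)N 2/2 ✓
(6,2)N 2/2 ✓
(6,4)N 1/2 ✓
(6,5)N 2/3 ✓
(6,6)S 0/2 ✗
Unsatisfied: (0,1), (0,2), (0,3), (1,1), (3,5), (3,6), (4,0), (4,1), (4,6), (5,0), (5,4), (5,6), (6,6) — 13 in total.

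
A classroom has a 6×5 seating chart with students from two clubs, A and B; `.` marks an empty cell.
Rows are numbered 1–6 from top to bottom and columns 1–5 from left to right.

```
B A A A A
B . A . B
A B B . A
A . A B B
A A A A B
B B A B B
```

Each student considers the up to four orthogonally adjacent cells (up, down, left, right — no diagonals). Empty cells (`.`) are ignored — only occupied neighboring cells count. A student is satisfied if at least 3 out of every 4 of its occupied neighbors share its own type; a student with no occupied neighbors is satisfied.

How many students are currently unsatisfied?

21

Row 1: (1,1)B 1/2 unhappy · (1,2)A 1/2 unhappy · (1,3)A 3/3 ok · (1,4)A 2/2 ok · (1,5)A 1/2 unhappy
Row 2: (2,1)B 1/2 unhappy · (2,3)A 1/2 unhappy · (2,5)B 0/2 unhappy
Row 3: (3,1)A 1/3 unhappy · (3,2)B 1/2 unhappy · (3,3)B 1/3 unhappy · (3,5)A 0/2 unhappy
Row 4: (4,1)A 2/2 ok · (4,3)A 1/3 unhappy · (4,4)B 1/3 unhappy · (4,5)B 2/3 unhappy
Row 5: (5,1)A 2/3 unhappy · (5,2)A 2/3 unhappy · (5,3)A 4/4 ok · (5,4)A 1/4 unhappy · (5,5)B 2/3 unhappy
Row 6: (6,1)B 1/2 unhappy · (6,2)B 1/3 unhappy · (6,3)A 1/3 unhappy · (6,4)B 1/3 unhappy · (6,5)B 2/2 ok
Unsatisfied: (1,1), (1,2), (1,5), (2,1), (2,3), (2,5), (3,1), (3,2), (3,3), (3,5), (4,3), (4,4), (4,5), (5,1), (5,2), (5,4), (5,5), (6,1), (6,2), (6,3), (6,4) — 21 in total.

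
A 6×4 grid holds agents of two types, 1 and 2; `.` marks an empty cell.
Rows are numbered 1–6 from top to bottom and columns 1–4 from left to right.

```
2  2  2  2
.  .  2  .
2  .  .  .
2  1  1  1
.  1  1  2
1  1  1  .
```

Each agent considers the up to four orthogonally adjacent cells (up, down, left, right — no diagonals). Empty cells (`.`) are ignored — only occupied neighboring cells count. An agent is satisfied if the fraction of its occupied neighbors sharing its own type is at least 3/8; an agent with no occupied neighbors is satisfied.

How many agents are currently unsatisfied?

1

Row 1: (1,1)2 1/1 ok · (1,2)2 2/2 ok · (1,3)2 3/3 ok · (1,4)2 1/1 ok
Row 2: (2,3)2 1/1 ok
Row 3: (3,1)2 1/1 ok
Row 4: (4,1)2 1/2 ok · (4,2)1 2/3 ok · (4,3)1 3/3 ok · (4,4)1 1/2 ok
Row 5: (5,2)1 3/3 ok · (5,3)1 3/4 ok · (5,4)2 0/2 unhappy
Row 6: (6,1)1 1/1 ok · (6,2)1 3/3 ok · (6,3)1 2/2 ok
Unsatisfied: (5,4) — 1 in total.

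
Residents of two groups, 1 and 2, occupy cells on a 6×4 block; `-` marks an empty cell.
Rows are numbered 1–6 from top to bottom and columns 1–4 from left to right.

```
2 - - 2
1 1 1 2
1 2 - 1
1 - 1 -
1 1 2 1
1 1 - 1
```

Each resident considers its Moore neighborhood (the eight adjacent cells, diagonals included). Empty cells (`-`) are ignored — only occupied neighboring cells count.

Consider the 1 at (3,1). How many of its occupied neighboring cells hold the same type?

3

Occupied neighbors of (3,1): (2,1)=1, (2,2)=1, (3,2)=2, (4,1)=1.
Same type (1): 3 of 4.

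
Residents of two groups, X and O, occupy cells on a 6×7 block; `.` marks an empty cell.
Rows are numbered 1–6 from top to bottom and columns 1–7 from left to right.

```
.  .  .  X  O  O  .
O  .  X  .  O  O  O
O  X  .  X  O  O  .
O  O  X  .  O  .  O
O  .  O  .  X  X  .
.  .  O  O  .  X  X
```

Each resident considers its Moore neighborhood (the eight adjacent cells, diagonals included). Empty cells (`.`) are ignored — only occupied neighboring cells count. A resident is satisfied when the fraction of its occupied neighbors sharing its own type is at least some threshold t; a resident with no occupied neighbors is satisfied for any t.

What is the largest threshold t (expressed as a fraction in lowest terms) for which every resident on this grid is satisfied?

(1,4)X 1/3
(1,5)O 3/4
(1,6)O 4/4
(2,1)O 1/2
(2,3)X 3/3
(2,5)O 5/7
(2,6)O 6/6
(2,7)O 3/3
(3,1)O 3/4
(3,2)X 2/6
(3,4)X 2/5
(3,5)O 4/5
(3,6)O 6/6
(4,1)O 3/4
(4,2)O 4/6
(4,3)X 2/4
(4,5)O 2/5
(4,7)O 1/2
(5,1)O 2/2
(5,3)O 3/4
(5,5)X 2/4
(5,6)X 3/5
(6,3)O 2/2
(6,4)O 2/3
(6,6)X 3/3
(6,7)X 2/2
The smallest same-type fraction is 1/3 at (1,4), which reduces to 1/3. Any threshold above that leaves this resident unsatisfied.

1/3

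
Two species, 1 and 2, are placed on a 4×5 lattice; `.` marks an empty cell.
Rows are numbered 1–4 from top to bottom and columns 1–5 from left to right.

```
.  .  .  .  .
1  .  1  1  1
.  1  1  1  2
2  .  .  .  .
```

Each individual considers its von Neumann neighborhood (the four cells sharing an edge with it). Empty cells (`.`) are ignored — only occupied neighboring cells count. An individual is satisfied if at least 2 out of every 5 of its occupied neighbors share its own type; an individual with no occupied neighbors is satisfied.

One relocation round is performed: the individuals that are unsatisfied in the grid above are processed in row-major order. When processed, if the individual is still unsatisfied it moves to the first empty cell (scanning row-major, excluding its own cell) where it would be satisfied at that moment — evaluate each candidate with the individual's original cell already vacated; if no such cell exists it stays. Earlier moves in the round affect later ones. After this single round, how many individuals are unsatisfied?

0

Initially unsatisfied (in order): (3,5).
  (3,5) → (1,2).
Resulting grid:
. 2 . . .
1 . 1 1 1
. 1 1 1 .
2 . . . .
All satisfied now.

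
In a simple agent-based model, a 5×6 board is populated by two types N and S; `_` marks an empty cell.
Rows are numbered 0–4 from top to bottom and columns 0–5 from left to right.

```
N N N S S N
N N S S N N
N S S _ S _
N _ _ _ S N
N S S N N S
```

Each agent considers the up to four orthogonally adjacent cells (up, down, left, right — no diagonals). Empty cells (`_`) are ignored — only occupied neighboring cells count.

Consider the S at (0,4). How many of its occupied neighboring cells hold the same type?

1

Occupied neighbors of (0,4): (1,4)=N, (0,3)=S, (0,5)=N.
Same type (S): 1 of 3.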